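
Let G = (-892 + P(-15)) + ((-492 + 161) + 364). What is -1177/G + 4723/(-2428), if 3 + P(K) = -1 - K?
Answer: -286837/514736 ≈ -0.55725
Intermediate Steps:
P(K) = -4 - K (P(K) = -3 + (-1 - K) = -4 - K)
G = -848 (G = (-892 + (-4 - 1*(-15))) + ((-492 + 161) + 364) = (-892 + (-4 + 15)) + (-331 + 364) = (-892 + 11) + 33 = -881 + 33 = -848)
-1177/G + 4723/(-2428) = -1177/(-848) + 4723/(-2428) = -1177*(-1/848) + 4723*(-1/2428) = 1177/848 - 4723/2428 = -286837/514736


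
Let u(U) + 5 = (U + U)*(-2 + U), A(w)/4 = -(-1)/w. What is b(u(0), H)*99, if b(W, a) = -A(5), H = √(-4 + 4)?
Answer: -396/5 ≈ -79.200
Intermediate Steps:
A(w) = 4/w (A(w) = 4*(-(-1)/w) = 4/w)
H = 0 (H = √0 = 0)
u(U) = -5 + 2*U*(-2 + U) (u(U) = -5 + (U + U)*(-2 + U) = -5 + (2*U)*(-2 + U) = -5 + 2*U*(-2 + U))
b(W, a) = -⅘ (b(W, a) = -4/5 = -1*⅘ = -⅘)
b(u(0), H)*99 = -⅘*99 = -396/5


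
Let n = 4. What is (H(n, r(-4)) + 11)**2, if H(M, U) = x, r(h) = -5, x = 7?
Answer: 324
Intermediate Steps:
H(M, U) = 7
(H(n, r(-4)) + 11)**2 = (7 + 11)**2 = 18**2 = 324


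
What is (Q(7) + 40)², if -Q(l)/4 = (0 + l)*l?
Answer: 24336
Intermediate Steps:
Q(l) = -4*l² (Q(l) = -4*(0 + l)*l = -4*l*l = -4*l²)
(Q(7) + 40)² = (-4*7² + 40)² = (-4*49 + 40)² = (-196 + 40)² = (-156)² = 24336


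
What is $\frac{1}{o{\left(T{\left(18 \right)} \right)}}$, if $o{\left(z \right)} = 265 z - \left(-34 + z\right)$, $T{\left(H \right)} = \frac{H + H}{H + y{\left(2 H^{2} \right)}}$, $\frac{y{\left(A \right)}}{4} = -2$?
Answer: $\frac{5}{4922} \approx 0.0010158$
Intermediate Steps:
$y{\left(A \right)} = -8$ ($y{\left(A \right)} = 4 \left(-2\right) = -8$)
$T{\left(H \right)} = \frac{2 H}{-8 + H}$ ($T{\left(H \right)} = \frac{H + H}{H - 8} = \frac{2 H}{-8 + H}$)
$o{\left(z \right)} = 34 + 264 z$
$\frac{1}{o{\left(T{\left(18 \right)} \right)}} = \frac{1}{34 + 264 \cdot 2 \cdot 18 \frac{1}{-8 + 18}} = \frac{1}{34 + 264 \cdot 2 \cdot 18 \cdot \frac{1}{10}} = \frac{1}{34 + 264 \cdot \frac{18}{5}} = \frac{1}{34 + \frac{4752}{5}} = \frac{1}{\frac{4922}{5}} = \frac{5}{4922}$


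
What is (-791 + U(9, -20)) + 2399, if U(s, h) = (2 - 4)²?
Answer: 1612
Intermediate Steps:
U(s, h) = 4 (U(s, h) = (-2)² = 4)
(-791 + U(9, -20)) + 2399 = (-791 + 4) + 2399 = -787 + 2399 = 1612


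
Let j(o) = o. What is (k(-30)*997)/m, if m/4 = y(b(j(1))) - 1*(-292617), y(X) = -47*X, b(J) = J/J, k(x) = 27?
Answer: 26919/1170280 ≈ 0.023002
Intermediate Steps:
b(J) = 1
m = 1170280 (m = 4*(-47*1 - 1*(-292617)) = 4*(-47 + 292617) = 4*292570 = 1170280)
(k(-30)*997)/m = (27*997)/1170280 = 26919*(1/1170280) = 26919/1170280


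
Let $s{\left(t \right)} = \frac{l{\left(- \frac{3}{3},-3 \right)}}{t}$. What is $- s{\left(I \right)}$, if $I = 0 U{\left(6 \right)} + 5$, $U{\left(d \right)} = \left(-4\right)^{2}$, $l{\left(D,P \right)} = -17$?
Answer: $\frac{17}{5} \approx 3.4$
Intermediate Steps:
$U{\left(d \right)} = 16$
$I = 5$ ($I = 0 \cdot 16 + 5 = 0 + 5 = 5$)
$s{\left(t \right)} = - \frac{17}{t}$
$- s{\left(I \right)} = - \frac{-17}{5} = \left(-1\right) \left(- \frac{17}{5}\right) = \frac{17}{5}$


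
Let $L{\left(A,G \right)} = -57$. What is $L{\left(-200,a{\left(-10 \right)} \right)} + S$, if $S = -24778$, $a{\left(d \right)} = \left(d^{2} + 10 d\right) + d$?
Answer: $-24835$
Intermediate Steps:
$a{\left(d \right)} = d^{2} + 11 d$
$L{\left(-200,a{\left(-10 \right)} \right)} + S = -57 - 24778 = -24835$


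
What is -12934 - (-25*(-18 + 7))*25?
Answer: -19809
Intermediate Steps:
-12934 - (-25*(-18 + 7))*25 = -12934 - (-25*(-11))*25 = -12934 - 275*25 = -12934 - 1*6875 = -12934 - 6875 = -19809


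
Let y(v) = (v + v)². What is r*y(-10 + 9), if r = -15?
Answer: -60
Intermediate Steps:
y(v) = 4*v² (y(v) = (2*v)² = 4*v²)
r*y(-10 + 9) = -60*(-10 + 9)² = -60*(-1)² = -60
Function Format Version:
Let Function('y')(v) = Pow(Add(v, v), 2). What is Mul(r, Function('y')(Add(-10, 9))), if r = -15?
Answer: -60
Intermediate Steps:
Function('y')(v) = Mul(4, Pow(v, 2)) (Function('y')(v) = Pow(Mul(2, v), 2) = Mul(4, Pow(v, 2)))
Mul(r, Function('y')(Add(-10, 9))) = Mul(-15, Mul(4, Pow(Add(-10, 9), 2))) = Mul(-15, Mul(4, Pow(-1, 2))) = Mul(-15, Mul(4, 1)) = Mul(-15, 4) = -60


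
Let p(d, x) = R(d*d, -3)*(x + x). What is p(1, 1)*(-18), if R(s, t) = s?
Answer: -36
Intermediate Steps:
p(d, x) = 2*x*d² (p(d, x) = (d*d)*(x + x) = d²*(2*x) = 2*x*d²)
p(1, 1)*(-18) = (2*1*1²)*(-18) = (2*1*1)*(-18) = 2*(-18) = -36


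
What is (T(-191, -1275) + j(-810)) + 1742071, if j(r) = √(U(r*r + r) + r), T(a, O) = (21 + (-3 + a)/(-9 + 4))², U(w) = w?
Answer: 43641176/25 + 36*√505 ≈ 1.7465e+6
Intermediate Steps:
T(a, O) = (108/5 - a/5)² (T(a, O) = (21 + (-3 + a)/(-5))² = (21 + (-3 + a)*(-⅕))² = (21 + (⅗ - a/5))² = (108/5 - a/5)²)
j(r) = √(r² + 2*r) (j(r) = √((r*r + r) + r) = √((r² + r) + r) = √((r + r²) + r) = √(r² + 2*r))
(T(-191, -1275) + j(-810)) + 1742071 = ((-108 - 191)²/25 + √(-810*(2 - 810))) + 1742071 = ((1/25)*(-299)² + √(-810*(-808))) + 1742071 = ((1/25)*89401 + √654480) + 1742071 = (89401/25 + 36*√505) + 1742071 = 43641176/25 + 36*√505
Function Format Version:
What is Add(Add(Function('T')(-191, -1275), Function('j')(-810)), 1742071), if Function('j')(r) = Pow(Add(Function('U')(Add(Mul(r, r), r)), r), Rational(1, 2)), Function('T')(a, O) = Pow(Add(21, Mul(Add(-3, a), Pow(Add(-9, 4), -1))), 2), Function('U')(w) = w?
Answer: Add(Rational(43641176, 25), Mul(36, Pow(505, Rational(1, 2)))) ≈ 1.7465e+6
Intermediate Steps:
Function('T')(a, O) = Pow(Add(Rational(108, 5), Mul(Rational(-1, 5), a)), 2) (Function('T')(a, O) = Pow(Add(21, Mul(Add(-3, a), Pow(-5, -1))), 2) = Pow(Add(21, Mul(Add(-3, a), Rational(-1, 5))), 2) = Pow(Add(21, Add(Rational(3, 5), Mul(Rational(-1, 5), a))), 2) = Pow(Add(Rational(108, 5), Mul(Rational(-1, 5), a)), 2))
Function('j')(r) = Pow(Add(Pow(r, 2), Mul(2, r)), Rational(1, 2)) (Function('j')(r) = Pow(Add(Add(Mul(r, r), r), r), Rational(1, 2)) = Pow(Add(Add(Pow(r, 2), r), r), Rational(1, 2)) = Pow(Add(Add(r, Pow(r, 2)), r), Rational(1, 2)) = Pow(Add(Pow(r, 2), Mul(2, r)), Rational(1, 2)))
Add(Add(Function('T')(-191, -1275), Function('j')(-810)), 1742071) = Add(Add(Mul(Rational(1, 25), Pow(Add(-108, -191), 2)), Pow(Mul(-810, Add(2, -810)), Rational(1, 2))), 1742071) = Add(Add(Mul(Rational(1, 25), Pow(-299, 2)), Pow(Mul(-810, -808), Rational(1, 2))), 1742071) = Add(Add(Mul(Rational(1, 25), 89401), Pow(654480, Rational(1, 2))), 1742071) = Add(Add(Rational(89401, 25), Mul(36, Pow(505, Rational(1, 2)))), 1742071) = Add(Rational(43641176, 25), Mul(36, Pow(505, Rational(1, 2))))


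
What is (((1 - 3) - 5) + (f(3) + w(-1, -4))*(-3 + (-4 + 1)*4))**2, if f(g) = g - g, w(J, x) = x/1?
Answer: 2809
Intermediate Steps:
w(J, x) = x (w(J, x) = x*1 = x)
f(g) = 0
(((1 - 3) - 5) + (f(3) + w(-1, -4))*(-3 + (-4 + 1)*4))**2 = (((1 - 3) - 5) + (0 - 4)*(-3 + (-4 + 1)*4))**2 = ((-2 - 5) - 4*(-3 - 3*4))**2 = (-7 - 4*(-3 - 12))**2 = (-7 - 4*(-15))**2 = (-7 + 60)**2 = 53**2 = 2809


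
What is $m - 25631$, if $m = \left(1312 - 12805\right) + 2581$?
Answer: $-34543$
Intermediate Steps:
$m = -8912$ ($m = -11493 + 2581 = -8912$)
$m - 25631 = -8912 - 25631 = -34543$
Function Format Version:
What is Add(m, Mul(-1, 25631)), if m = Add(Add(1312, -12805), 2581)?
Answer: -34543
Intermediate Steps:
m = -8912 (m = Add(-11493, 2581) = -8912)
Add(m, Mul(-1, 25631)) = Add(-8912, Mul(-1, 25631)) = Add(-8912, -25631) = -34543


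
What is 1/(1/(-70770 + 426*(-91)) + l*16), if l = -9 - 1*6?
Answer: -109536/26288641 ≈ -0.0041667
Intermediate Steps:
l = -15 (l = -9 - 6 = -15)
1/(1/(-70770 + 426*(-91)) + l*16) = 1/(1/(-70770 + 426*(-91)) - 15*16) = 1/(1/(-70770 - 38766) - 240) = 1/(1/(-109536) - 240) = 1/(-1/109536 - 240) = 1/(-26288641/109536) = -109536/26288641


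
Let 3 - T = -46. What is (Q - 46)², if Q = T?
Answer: 9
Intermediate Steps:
T = 49 (T = 3 - 1*(-46) = 3 + 46 = 49)
Q = 49
(Q - 46)² = (49 - 46)² = 3² = 9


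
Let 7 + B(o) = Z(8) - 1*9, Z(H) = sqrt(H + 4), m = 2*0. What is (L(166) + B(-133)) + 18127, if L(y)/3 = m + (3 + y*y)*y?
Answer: 13742493 + 2*sqrt(3) ≈ 1.3742e+7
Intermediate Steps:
m = 0
Z(H) = sqrt(4 + H)
B(o) = -16 + 2*sqrt(3) (B(o) = -7 + (sqrt(4 + 8) - 1*9) = -7 + (sqrt(12) - 9) = -7 + (2*sqrt(3) - 9) = -7 + (-9 + 2*sqrt(3)) = -16 + 2*sqrt(3))
L(y) = 3*y*(3 + y**2) (L(y) = 3*(0 + (3 + y*y)*y) = 3*(0 + (3 + y**2)*y) = 3*(0 + y*(3 + y**2)) = 3*(y*(3 + y**2)) = 3*y*(3 + y**2))
(L(166) + B(-133)) + 18127 = (3*166*(3 + 166**2) + (-16 + 2*sqrt(3))) + 18127 = (3*166*(3 + 27556) + (-16 + 2*sqrt(3))) + 18127 = (3*166*27559 + (-16 + 2*sqrt(3))) + 18127 = (13724382 + (-16 + 2*sqrt(3))) + 18127 = (13724366 + 2*sqrt(3)) + 18127 = 13742493 + 2*sqrt(3)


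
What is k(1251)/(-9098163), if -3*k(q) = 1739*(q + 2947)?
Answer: 7300322/27294489 ≈ 0.26747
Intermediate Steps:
k(q) = -5124833/3 - 1739*q/3 (k(q) = -1739*(q + 2947)/3 = -1739*(2947 + q)/3 = -(5124833 + 1739*q)/3 = -5124833/3 - 1739*q/3)
k(1251)/(-9098163) = (-5124833/3 - 1739/3*1251)/(-9098163) = (-5124833/3 - 725163)*(-1/9098163) = -7300322/3*(-1/9098163) = 7300322/27294489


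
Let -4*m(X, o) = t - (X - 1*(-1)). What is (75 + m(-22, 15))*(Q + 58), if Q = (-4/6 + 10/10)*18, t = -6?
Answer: 4560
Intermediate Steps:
m(X, o) = 7/4 + X/4 (m(X, o) = -(-6 - (X - 1*(-1)))/4 = -(-6 - (X + 1))/4 = -(-6 - (1 + X))/4 = -(-6 + (-1 - X))/4 = -(-7 - X)/4 = 7/4 + X/4)
Q = 6 (Q = (-4*⅙ + 10*(⅒))*18 = (-⅔ + 1)*18 = (⅓)*18 = 6)
(75 + m(-22, 15))*(Q + 58) = (75 + (7/4 + (¼)*(-22)))*(6 + 58) = (75 + (7/4 - 11/2))*64 = (75 - 15/4)*64 = (285/4)*64 = 4560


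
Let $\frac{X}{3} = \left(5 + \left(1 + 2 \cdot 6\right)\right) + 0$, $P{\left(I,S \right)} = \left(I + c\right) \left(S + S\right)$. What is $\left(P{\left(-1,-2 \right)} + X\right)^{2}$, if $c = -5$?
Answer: $6084$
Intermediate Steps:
$P{\left(I,S \right)} = 2 S \left(-5 + I\right)$ ($P{\left(I,S \right)} = \left(I - 5\right) \left(S + S\right) = \left(-5 + I\right) 2 S = 2 S \left(-5 + I\right)$)
$X = 54$ ($X = 3 \left(\left(5 + \left(1 + 2 \cdot 6\right)\right) + 0\right) = 3 \left(\left(5 + \left(1 + 12\right)\right) + 0\right) = 3 \left(\left(5 + 13\right) + 0\right) = 3 \left(18 + 0\right) = 3 \cdot 18 = 54$)
$\left(P{\left(-1,-2 \right)} + X\right)^{2} = \left(2 \left(-2\right) \left(-5 - 1\right) + 54\right)^{2} = \left(2 \left(-2\right) \left(-6\right) + 54\right)^{2} = \left(24 + 54\right)^{2} = 78^{2} = 6084$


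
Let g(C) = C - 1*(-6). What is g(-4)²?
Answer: 4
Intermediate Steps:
g(C) = 6 + C (g(C) = C + 6 = 6 + C)
g(-4)² = (6 - 4)² = 2² = 4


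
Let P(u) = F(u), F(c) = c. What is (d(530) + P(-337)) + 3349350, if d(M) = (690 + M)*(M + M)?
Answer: 4642213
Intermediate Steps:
P(u) = u
d(M) = 2*M*(690 + M) (d(M) = (690 + M)*(2*M) = 2*M*(690 + M))
(d(530) + P(-337)) + 3349350 = (2*530*(690 + 530) - 337) + 3349350 = (2*530*1220 - 337) + 3349350 = (1293200 - 337) + 3349350 = 1292863 + 3349350 = 4642213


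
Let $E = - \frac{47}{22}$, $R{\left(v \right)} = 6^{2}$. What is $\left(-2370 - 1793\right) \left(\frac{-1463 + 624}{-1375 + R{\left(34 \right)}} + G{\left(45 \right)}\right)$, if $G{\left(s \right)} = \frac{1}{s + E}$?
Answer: $- \frac{148534935}{54899} \approx -2705.6$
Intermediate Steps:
$R{\left(v \right)} = 36$
$E = - \frac{47}{22}$ ($E = \left(-47\right) \frac{1}{22} = - \frac{47}{22} \approx -2.1364$)
$G{\left(s \right)} = \frac{1}{- \frac{47}{22} + s}$ ($G{\left(s \right)} = \frac{1}{s - \frac{47}{22}} = \frac{1}{- \frac{47}{22} + s}$)
$\left(-2370 - 1793\right) \left(\frac{-1463 + 624}{-1375 + R{\left(34 \right)}} + G{\left(45 \right)}\right) = \left(-2370 - 1793\right) \left(\frac{-1463 + 624}{-1375 + 36} + \frac{22}{-47 + 22 \cdot 45}\right) = - 4163 \left(- \frac{839}{-1339} + \frac{22}{-47 + 990}\right) = - 4163 \left(\left(-839\right) \left(- \frac{1}{1339}\right) + \frac{22}{943}\right) = - 4163 \left(\frac{839}{1339} + 22 \cdot \frac{1}{943}\right) = - 4163 \left(\frac{839}{1339} + \frac{22}{943}\right) = \left(-4163\right) \frac{820635}{1262677} = - \frac{148534935}{54899}$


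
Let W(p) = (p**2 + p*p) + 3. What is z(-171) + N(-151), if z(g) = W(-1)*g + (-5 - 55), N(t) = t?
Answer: -1066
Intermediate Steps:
W(p) = 3 + 2*p**2 (W(p) = (p**2 + p**2) + 3 = 2*p**2 + 3 = 3 + 2*p**2)
z(g) = -60 + 5*g (z(g) = (3 + 2*(-1)**2)*g + (-5 - 55) = (3 + 2*1)*g - 60 = (3 + 2)*g - 60 = 5*g - 60 = -60 + 5*g)
z(-171) + N(-151) = (-60 + 5*(-171)) - 151 = (-60 - 855) - 151 = -915 - 151 = -1066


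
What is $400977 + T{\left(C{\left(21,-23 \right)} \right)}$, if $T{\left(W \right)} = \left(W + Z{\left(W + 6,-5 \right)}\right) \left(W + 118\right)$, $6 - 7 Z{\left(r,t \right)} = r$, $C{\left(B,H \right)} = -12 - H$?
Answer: $\frac{2815353}{7} \approx 4.0219 \cdot 10^{5}$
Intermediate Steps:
$Z{\left(r,t \right)} = \frac{6}{7} - \frac{r}{7}$
$T{\left(W \right)} = \frac{6 W \left(118 + W\right)}{7}$ ($T{\left(W \right)} = \left(W - \left(- \frac{6}{7} + \frac{W + 6}{7}\right)\right) \left(W + 118\right) = \left(W - \left(- \frac{6}{7} + \frac{6 + W}{7}\right)\right) \left(118 + W\right) = \left(W + \left(\frac{6}{7} - \left(\frac{6}{7} + \frac{W}{7}\right)\right)\right) \left(118 + W\right) = \left(W - \frac{W}{7}\right) \left(118 + W\right) = \frac{6 W}{7} \left(118 + W\right) = \frac{6 W \left(118 + W\right)}{7}$)
$400977 + T{\left(C{\left(21,-23 \right)} \right)} = 400977 + \frac{6 \left(-12 - -23\right) \left(118 - -11\right)}{7} = 400977 + \frac{6 \left(-12 + 23\right) \left(118 + \left(-12 + 23\right)\right)}{7} = 400977 + \frac{6}{7} \cdot 11 \left(118 + 11\right) = 400977 + \frac{6}{7} \cdot 11 \cdot 129 = 400977 + \frac{8514}{7} = \frac{2815353}{7}$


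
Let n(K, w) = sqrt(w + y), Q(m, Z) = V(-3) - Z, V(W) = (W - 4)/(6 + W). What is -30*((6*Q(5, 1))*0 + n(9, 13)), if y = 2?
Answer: -30*sqrt(15) ≈ -116.19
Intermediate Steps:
V(W) = (-4 + W)/(6 + W)
Q(m, Z) = -7/3 - Z (Q(m, Z) = (-4 - 3)/(6 - 3) - Z = -7/3 - Z)
n(K, w) = sqrt(2 + w) (n(K, w) = sqrt(w + 2) = sqrt(2 + w))
-30*((6*Q(5, 1))*0 + n(9, 13)) = -30*((6*(-7/3 - 1*1))*0 + sqrt(2 + 13)) = -30*((6*(-7/3 - 1))*0 + sqrt(15)) = -30*((6*(-10/3))*0 + sqrt(15)) = -30*(-20*0 + sqrt(15)) = -30*(0 + sqrt(15)) = -30*sqrt(15)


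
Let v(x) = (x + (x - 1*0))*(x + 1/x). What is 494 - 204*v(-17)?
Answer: -117826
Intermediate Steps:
v(x) = 2*x*(x + 1/x) (v(x) = (x + (x + 0))*(x + 1/x) = (x + x)*(x + 1/x) = (2*x)*(x + 1/x) = 2*x*(x + 1/x))
494 - 204*v(-17) = 494 - 204*(2 + 2*(-17)²) = 494 - 204*(2 + 2*289) = 494 - 204*(2 + 578) = 494 - 204*580 = 494 - 118320 = -117826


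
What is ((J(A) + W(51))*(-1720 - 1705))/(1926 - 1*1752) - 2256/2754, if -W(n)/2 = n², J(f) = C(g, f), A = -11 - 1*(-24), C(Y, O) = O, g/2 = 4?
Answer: 2719143917/26622 ≈ 1.0214e+5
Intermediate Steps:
g = 8 (g = 2*4 = 8)
A = 13 (A = -11 + 24 = 13)
J(f) = f
W(n) = -2*n²
((J(A) + W(51))*(-1720 - 1705))/(1926 - 1*1752) - 2256/2754 = ((13 - 2*51²)*(-1720 - 1705))/(1926 - 1*1752) - 2256/2754 = ((13 - 2*2601)*(-3425))/(1926 - 1752) - 2256*1/2754 = ((13 - 5202)*(-3425))/174 - 376/459 = -5189*(-3425)*(1/174) - 376/459 = 17772325*(1/174) - 376/459 = 17772325/174 - 376/459 = 2719143917/26622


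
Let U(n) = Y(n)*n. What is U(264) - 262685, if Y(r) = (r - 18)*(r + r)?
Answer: 34027747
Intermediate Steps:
Y(r) = 2*r*(-18 + r) (Y(r) = (-18 + r)*(2*r) = 2*r*(-18 + r))
U(n) = 2*n²*(-18 + n) (U(n) = (2*n*(-18 + n))*n = 2*n²*(-18 + n))
U(264) - 262685 = 2*264²*(-18 + 264) - 262685 = 2*69696*246 - 262685 = 34290432 - 262685 = 34027747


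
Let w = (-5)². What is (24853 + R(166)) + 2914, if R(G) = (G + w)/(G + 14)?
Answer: 4998251/180 ≈ 27768.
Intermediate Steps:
w = 25
R(G) = (25 + G)/(14 + G) (R(G) = (G + 25)/(G + 14) = (25 + G)/(14 + G))
(24853 + R(166)) + 2914 = (24853 + (25 + 166)/(14 + 166)) + 2914 = (24853 + 191/180) + 2914 = 4473731/180 + 2914 = 4998251/180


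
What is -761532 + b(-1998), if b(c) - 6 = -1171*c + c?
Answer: 1576134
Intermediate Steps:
b(c) = 6 - 1170*c (b(c) = 6 + (-1171*c + c) = 6 - 1170*c)
-761532 + b(-1998) = -761532 + (6 - 1170*(-1998)) = -761532 + (6 + 2337660) = -761532 + 2337666 = 1576134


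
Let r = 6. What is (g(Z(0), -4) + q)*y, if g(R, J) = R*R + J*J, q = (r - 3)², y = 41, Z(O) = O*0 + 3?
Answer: 1394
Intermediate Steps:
Z(O) = 3 (Z(O) = 0 + 3 = 3)
q = 9 (q = (6 - 3)² = 3² = 9)
g(R, J) = J² + R² (g(R, J) = R² + J² = J² + R²)
(g(Z(0), -4) + q)*y = (((-4)² + 3²) + 9)*41 = ((16 + 9) + 9)*41 = (25 + 9)*41 = 34*41 = 1394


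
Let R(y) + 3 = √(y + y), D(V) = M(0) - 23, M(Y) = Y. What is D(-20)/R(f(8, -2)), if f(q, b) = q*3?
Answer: -23/13 - 92*√3/39 ≈ -5.8551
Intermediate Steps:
f(q, b) = 3*q
D(V) = -23 (D(V) = 0 - 23 = -23)
R(y) = -3 + √2*√y (R(y) = -3 + √(y + y) = -3 + √(2*y) = -3 + √2*√y)
D(-20)/R(f(8, -2)) = -23/(-3 + √2*√(3*8)) = -23/(-3 + √2*√24) = -23/(-3 + √2*(2*√6)) = -23/(-3 + 4*√3)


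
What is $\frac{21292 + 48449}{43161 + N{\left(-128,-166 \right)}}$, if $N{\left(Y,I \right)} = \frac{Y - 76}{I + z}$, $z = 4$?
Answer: $\frac{269001}{166483} \approx 1.6158$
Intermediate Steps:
$N{\left(Y,I \right)} = \frac{-76 + Y}{4 + I}$ ($N{\left(Y,I \right)} = \frac{Y - 76}{I + 4} = \frac{-76 + Y}{4 + I}$)
$\frac{21292 + 48449}{43161 + N{\left(-128,-166 \right)}} = \frac{21292 + 48449}{43161 + \frac{-76 - 128}{4 - 166}} = \frac{69741}{43161 + \frac{1}{-162} \left(-204\right)} = \frac{69741}{43161 - - \frac{34}{27}} = \frac{69741}{43161 + \frac{34}{27}} = \frac{69741}{\frac{1165381}{27}} = 69741 \cdot \frac{27}{1165381} = \frac{269001}{166483}$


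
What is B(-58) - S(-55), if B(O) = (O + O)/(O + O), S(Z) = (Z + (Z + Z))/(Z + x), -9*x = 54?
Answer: -104/61 ≈ -1.7049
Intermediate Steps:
x = -6 (x = -1/9*54 = -6)
S(Z) = 3*Z/(-6 + Z) (S(Z) = (Z + (Z + Z))/(Z - 6) = (Z + 2*Z)/(-6 + Z) = (3*Z)/(-6 + Z) = 3*Z/(-6 + Z))
B(O) = 1 (B(O) = (2*O)/((2*O)) = (2*O)*(1/(2*O)) = 1)
B(-58) - S(-55) = 1 - 3*(-55)/(-6 - 55) = 1 - 3*(-55)/(-61) = 1 - 3*(-55)*(-1)/61 = 1 - 1*165/61 = 1 - 165/61 = -104/61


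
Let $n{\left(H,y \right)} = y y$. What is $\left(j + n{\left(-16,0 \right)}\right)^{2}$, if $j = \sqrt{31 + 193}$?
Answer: $224$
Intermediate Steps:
$n{\left(H,y \right)} = y^{2}$
$j = 4 \sqrt{14}$ ($j = \sqrt{224} = 4 \sqrt{14} \approx 14.967$)
$\left(j + n{\left(-16,0 \right)}\right)^{2} = \left(4 \sqrt{14} + 0^{2}\right)^{2} = \left(4 \sqrt{14} + 0\right)^{2} = \left(4 \sqrt{14}\right)^{2} = 224$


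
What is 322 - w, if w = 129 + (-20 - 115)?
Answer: 328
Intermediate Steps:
w = -6 (w = 129 - 135 = -6)
322 - w = 322 - 1*(-6) = 322 + 6 = 328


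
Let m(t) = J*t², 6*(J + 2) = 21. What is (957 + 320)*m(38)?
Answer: 2765982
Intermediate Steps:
J = 3/2 (J = -2 + (⅙)*21 = -2 + 7/2 = 3/2 ≈ 1.5000)
m(t) = 3*t²/2
(957 + 320)*m(38) = (957 + 320)*((3/2)*38²) = 1277*((3/2)*1444) = 1277*2166 = 2765982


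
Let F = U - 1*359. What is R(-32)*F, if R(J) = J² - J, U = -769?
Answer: -1191168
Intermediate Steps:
F = -1128 (F = -769 - 1*359 = -769 - 359 = -1128)
R(-32)*F = -32*(-1 - 32)*(-1128) = -32*(-33)*(-1128) = 1056*(-1128) = -1191168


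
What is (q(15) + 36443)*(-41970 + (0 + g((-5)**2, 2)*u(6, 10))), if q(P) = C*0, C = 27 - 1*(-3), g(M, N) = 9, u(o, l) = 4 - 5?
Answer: -1529840697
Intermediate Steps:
u(o, l) = -1
C = 30 (C = 27 + 3 = 30)
q(P) = 0 (q(P) = 30*0 = 0)
(q(15) + 36443)*(-41970 + (0 + g((-5)**2, 2)*u(6, 10))) = (0 + 36443)*(-41970 + (0 + 9*(-1))) = 36443*(-41970 + (0 - 9)) = 36443*(-41970 - 9) = 36443*(-41979) = -1529840697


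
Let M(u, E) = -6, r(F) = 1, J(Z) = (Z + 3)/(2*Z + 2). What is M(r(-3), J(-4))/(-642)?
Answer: 1/107 ≈ 0.0093458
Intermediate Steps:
J(Z) = (3 + Z)/(2 + 2*Z)
M(r(-3), J(-4))/(-642) = -6/(-642) = -6*(-1/642) = 1/107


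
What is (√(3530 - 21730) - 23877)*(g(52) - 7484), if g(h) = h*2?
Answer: 176212260 - 73800*I*√182 ≈ 1.7621e+8 - 9.9562e+5*I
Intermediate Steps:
g(h) = 2*h
(√(3530 - 21730) - 23877)*(g(52) - 7484) = (√(3530 - 21730) - 23877)*(2*52 - 7484) = (√(-18200) - 23877)*(104 - 7484) = (10*I*√182 - 23877)*(-7380) = (-23877 + 10*I*√182)*(-7380) = 176212260 - 73800*I*√182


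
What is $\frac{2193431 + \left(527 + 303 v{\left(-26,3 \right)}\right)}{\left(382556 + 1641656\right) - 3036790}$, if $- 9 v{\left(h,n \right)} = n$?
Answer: $- \frac{2193857}{1012578} \approx -2.1666$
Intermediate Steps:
$v{\left(h,n \right)} = - \frac{n}{9}$
$\frac{2193431 + \left(527 + 303 v{\left(-26,3 \right)}\right)}{\left(382556 + 1641656\right) - 3036790} = \frac{2193431 + \left(527 + 303 \left(\left(- \frac{1}{9}\right) 3\right)\right)}{\left(382556 + 1641656\right) - 3036790} = \frac{2193431 + \left(527 + 303 \left(- \frac{1}{3}\right)\right)}{2024212 - 3036790} = \frac{2193431 + \left(527 - 101\right)}{-1012578} = \left(2193431 + 426\right) \left(- \frac{1}{1012578}\right) = 2193857 \left(- \frac{1}{1012578}\right) = - \frac{2193857}{1012578}$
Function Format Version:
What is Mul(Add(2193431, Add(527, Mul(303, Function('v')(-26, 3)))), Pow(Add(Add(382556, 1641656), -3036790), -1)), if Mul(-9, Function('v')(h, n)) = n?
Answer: Rational(-2193857, 1012578) ≈ -2.1666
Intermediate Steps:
Function('v')(h, n) = Mul(Rational(-1, 9), n)
Mul(Add(2193431, Add(527, Mul(303, Function('v')(-26, 3)))), Pow(Add(Add(382556, 1641656), -3036790), -1)) = Mul(Add(2193431, Add(527, Mul(303, Mul(Rational(-1, 9), 3)))), Pow(Add(Add(382556, 1641656), -3036790), -1)) = Mul(Add(2193431, Add(527, Mul(303, Rational(-1, 3)))), Pow(Add(2024212, -3036790), -1)) = Mul(Add(2193431, Add(527, -101)), Pow(-1012578, -1)) = Mul(Add(2193431, 426), Rational(-1, 1012578)) = Mul(2193857, Rational(-1, 1012578)) = Rational(-2193857, 1012578)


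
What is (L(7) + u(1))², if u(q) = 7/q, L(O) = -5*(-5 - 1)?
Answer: 1369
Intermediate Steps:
L(O) = 30 (L(O) = -5*(-6) = 30)
(L(7) + u(1))² = (30 + 7/1)² = (30 + 7*1)² = (30 + 7)² = 37² = 1369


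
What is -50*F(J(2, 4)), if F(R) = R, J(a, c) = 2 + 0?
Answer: -100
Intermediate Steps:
J(a, c) = 2
-50*F(J(2, 4)) = -50*2 = -100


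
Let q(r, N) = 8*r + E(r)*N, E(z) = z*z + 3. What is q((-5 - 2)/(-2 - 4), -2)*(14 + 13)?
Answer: 33/2 ≈ 16.500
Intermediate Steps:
E(z) = 3 + z**2 (E(z) = z**2 + 3 = 3 + z**2)
q(r, N) = 8*r + N*(3 + r**2) (q(r, N) = 8*r + (3 + r**2)*N = 8*r + N*(3 + r**2))
q((-5 - 2)/(-2 - 4), -2)*(14 + 13) = (8*((-5 - 2)/(-2 - 4)) - 2*(3 + ((-5 - 2)/(-2 - 4))**2))*(14 + 13) = (8*(-7/(-6)) - 2*(3 + (-7/(-6))**2))*27 = (8*(-7*(-1/6)) - 2*(3 + (-7*(-1/6))**2))*27 = (8*(7/6) - 2*(3 + (7/6)**2))*27 = (28/3 - 2*(3 + 49/36))*27 = (28/3 - 2*157/36)*27 = (28/3 - 157/18)*27 = (11/18)*27 = 33/2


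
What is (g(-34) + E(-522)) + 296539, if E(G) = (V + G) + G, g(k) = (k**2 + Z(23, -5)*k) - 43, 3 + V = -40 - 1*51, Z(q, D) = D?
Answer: 296684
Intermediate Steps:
V = -94 (V = -3 + (-40 - 1*51) = -3 + (-40 - 51) = -3 - 91 = -94)
g(k) = -43 + k**2 - 5*k (g(k) = (k**2 - 5*k) - 43 = -43 + k**2 - 5*k)
E(G) = -94 + 2*G (E(G) = (-94 + G) + G = -94 + 2*G)
(g(-34) + E(-522)) + 296539 = ((-43 + (-34)**2 - 5*(-34)) + (-94 + 2*(-522))) + 296539 = ((-43 + 1156 + 170) + (-94 - 1044)) + 296539 = (1283 - 1138) + 296539 = 145 + 296539 = 296684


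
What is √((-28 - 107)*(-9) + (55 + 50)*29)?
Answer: 2*√1065 ≈ 65.269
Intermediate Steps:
√((-28 - 107)*(-9) + (55 + 50)*29) = √(-135*(-9) + 105*29) = √(1215 + 3045) = √4260 = 2*√1065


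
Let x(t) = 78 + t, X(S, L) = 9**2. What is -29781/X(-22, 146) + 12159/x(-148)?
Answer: -16241/30 ≈ -541.37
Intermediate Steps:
X(S, L) = 81
-29781/X(-22, 146) + 12159/x(-148) = -29781/81 + 12159/(78 - 148) = -29781*1/81 + 12159/(-70) = -1103/3 + 12159*(-1/70) = -1103/3 - 1737/10 = -16241/30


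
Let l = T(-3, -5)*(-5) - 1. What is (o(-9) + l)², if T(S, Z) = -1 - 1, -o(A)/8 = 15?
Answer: 12321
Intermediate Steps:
o(A) = -120 (o(A) = -8*15 = -120)
T(S, Z) = -2
l = 9 (l = -2*(-5) - 1 = 10 - 1 = 9)
(o(-9) + l)² = (-120 + 9)² = (-111)² = 12321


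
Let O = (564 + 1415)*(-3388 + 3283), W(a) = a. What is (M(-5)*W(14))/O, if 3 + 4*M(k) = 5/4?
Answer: 7/237480 ≈ 2.9476e-5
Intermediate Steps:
M(k) = -7/16 (M(k) = -¾ + (5/4)/4 = -¾ + (5*(¼))/4 = -¾ + (¼)*(5/4) = -¾ + 5/16 = -7/16)
O = -207795 (O = 1979*(-105) = -207795)
(M(-5)*W(14))/O = -7/16*14/(-207795) = -49/8*(-1/207795) = 7/237480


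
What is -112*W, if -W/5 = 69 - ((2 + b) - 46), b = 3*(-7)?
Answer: 75040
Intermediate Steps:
b = -21
W = -670 (W = -5*(69 - ((2 - 21) - 46)) = -5*(69 - (-19 - 46)) = -5*(69 - 1*(-65)) = -5*(69 + 65) = -5*134 = -670)
-112*W = -112*(-670) = 75040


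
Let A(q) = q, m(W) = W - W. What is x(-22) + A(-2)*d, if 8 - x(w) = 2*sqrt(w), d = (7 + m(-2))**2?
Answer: -90 - 2*I*sqrt(22) ≈ -90.0 - 9.3808*I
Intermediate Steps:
m(W) = 0
d = 49 (d = (7 + 0)**2 = 7**2 = 49)
x(w) = 8 - 2*sqrt(w)
x(-22) + A(-2)*d = (8 - 2*I*sqrt(22)) - 2*49 = (8 - 2*I*sqrt(22)) - 98 = -90 - 2*I*sqrt(22)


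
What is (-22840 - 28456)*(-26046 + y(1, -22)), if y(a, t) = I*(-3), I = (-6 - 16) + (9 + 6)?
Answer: 1334978400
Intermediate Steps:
I = -7 (I = -22 + 15 = -7)
y(a, t) = 21 (y(a, t) = -7*(-3) = 21)
(-22840 - 28456)*(-26046 + y(1, -22)) = (-22840 - 28456)*(-26046 + 21) = -51296*(-26025) = 1334978400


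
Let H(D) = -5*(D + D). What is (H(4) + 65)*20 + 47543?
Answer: 48043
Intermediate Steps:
H(D) = -10*D
(H(4) + 65)*20 + 47543 = (-10*4 + 65)*20 + 47543 = (-40 + 65)*20 + 47543 = 25*20 + 47543 = 500 + 47543 = 48043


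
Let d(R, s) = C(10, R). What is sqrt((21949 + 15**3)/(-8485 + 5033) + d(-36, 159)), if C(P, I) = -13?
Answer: 15*I*sqrt(67314)/863 ≈ 4.5096*I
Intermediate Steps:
d(R, s) = -13
sqrt((21949 + 15**3)/(-8485 + 5033) + d(-36, 159)) = sqrt((21949 + 15**3)/(-8485 + 5033) - 13) = sqrt((21949 + 3375)/(-3452) - 13) = sqrt(25324*(-1/3452) - 13) = sqrt(-6331/863 - 13) = sqrt(-17550/863) = 15*I*sqrt(67314)/863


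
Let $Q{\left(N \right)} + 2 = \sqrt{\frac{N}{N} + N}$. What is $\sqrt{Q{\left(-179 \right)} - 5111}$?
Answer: $\sqrt{-5113 + i \sqrt{178}} \approx 0.0933 + 71.505 i$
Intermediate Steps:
$Q{\left(N \right)} = -2 + \sqrt{1 + N}$ ($Q{\left(N \right)} = -2 + \sqrt{\frac{N}{N} + N} = -2 + \sqrt{1 + N}$)
$\sqrt{Q{\left(-179 \right)} - 5111} = \sqrt{\left(-2 + \sqrt{1 - 179}\right) - 5111} = \sqrt{\left(-2 + \sqrt{-178}\right) - 5111} = \sqrt{\left(-2 + i \sqrt{178}\right) - 5111} = \sqrt{-5113 + i \sqrt{178}}$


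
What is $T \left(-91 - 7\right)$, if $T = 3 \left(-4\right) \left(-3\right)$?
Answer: $-3528$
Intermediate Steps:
$T = 36$ ($T = \left(-12\right) \left(-3\right) = 36$)
$T \left(-91 - 7\right) = 36 \left(-91 - 7\right) = 36 \left(-98\right) = -3528$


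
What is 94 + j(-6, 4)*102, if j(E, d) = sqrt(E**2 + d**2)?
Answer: 94 + 204*sqrt(13) ≈ 829.53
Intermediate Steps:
94 + j(-6, 4)*102 = 94 + sqrt((-6)**2 + 4**2)*102 = 94 + sqrt(36 + 16)*102 = 94 + sqrt(52)*102 = 94 + (2*sqrt(13))*102 = 94 + 204*sqrt(13)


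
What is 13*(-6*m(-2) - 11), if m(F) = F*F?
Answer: -455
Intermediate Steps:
m(F) = F²
13*(-6*m(-2) - 11) = 13*(-6*(-2)² - 11) = 13*(-6*4 - 11) = 13*(-24 - 11) = 13*(-35) = -455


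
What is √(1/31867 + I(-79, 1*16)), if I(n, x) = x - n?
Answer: 3*√10719230258/31867 ≈ 9.7468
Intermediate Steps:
√(1/31867 + I(-79, 1*16)) = √(1/31867 + (1*16 - 1*(-79))) = √(1/31867 + (16 + 79)) = √(1/31867 + 95) = √(3027366/31867) = 3*√10719230258/31867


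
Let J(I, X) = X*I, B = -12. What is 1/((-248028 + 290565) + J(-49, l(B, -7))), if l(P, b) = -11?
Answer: 1/43076 ≈ 2.3215e-5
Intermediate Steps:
J(I, X) = I*X
1/((-248028 + 290565) + J(-49, l(B, -7))) = 1/((-248028 + 290565) - 49*(-11)) = 1/(42537 + 539) = 1/43076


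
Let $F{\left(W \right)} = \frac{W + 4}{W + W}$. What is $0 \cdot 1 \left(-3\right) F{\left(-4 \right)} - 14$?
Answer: $-14$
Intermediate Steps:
$F{\left(W \right)} = \frac{4 + W}{2 W}$
$0 \cdot 1 \left(-3\right) F{\left(-4 \right)} - 14 = 0 \cdot 1 \left(-3\right) \frac{4 - 4}{2 \left(-4\right)} - 14 = 0 \left(-3\right) \frac{1}{2} \left(- \frac{1}{4}\right) 0 - 14 = 0 \cdot 0 - 14 = 0 - 14 = -14$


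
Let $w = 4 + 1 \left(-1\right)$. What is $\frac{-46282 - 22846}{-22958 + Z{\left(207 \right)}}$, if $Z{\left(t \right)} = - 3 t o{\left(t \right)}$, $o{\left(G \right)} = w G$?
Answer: $\frac{69128}{408599} \approx 0.16918$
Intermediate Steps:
$w = 3$ ($w = 4 - 1 = 3$)
$o{\left(G \right)} = 3 G$
$Z{\left(t \right)} = - 9 t^{2}$ ($Z{\left(t \right)} = - 3 t 3 t = - 9 t^{2}$)
$\frac{-46282 - 22846}{-22958 + Z{\left(207 \right)}} = \frac{-46282 - 22846}{-22958 - 9 \cdot 207^{2}} = - \frac{69128}{-22958 - 385641} = - \frac{69128}{-408599} = \left(-69128\right) \left(- \frac{1}{408599}\right) = \frac{69128}{408599}$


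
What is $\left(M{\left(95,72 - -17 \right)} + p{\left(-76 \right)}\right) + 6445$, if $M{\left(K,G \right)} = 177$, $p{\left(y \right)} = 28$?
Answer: $6650$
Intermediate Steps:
$\left(M{\left(95,72 - -17 \right)} + p{\left(-76 \right)}\right) + 6445 = \left(177 + 28\right) + 6445 = 205 + 6445 = 6650$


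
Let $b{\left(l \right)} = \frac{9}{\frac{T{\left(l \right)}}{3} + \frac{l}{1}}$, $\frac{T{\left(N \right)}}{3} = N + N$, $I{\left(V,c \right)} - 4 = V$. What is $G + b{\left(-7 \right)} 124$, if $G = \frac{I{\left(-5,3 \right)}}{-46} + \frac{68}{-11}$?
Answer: $- \frac{210051}{3542} \approx -59.303$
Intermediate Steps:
$I{\left(V,c \right)} = 4 + V$
$T{\left(N \right)} = 6 N$ ($T{\left(N \right)} = 3 \left(N + N\right) = 3 \cdot 2 N = 6 N$)
$G = - \frac{3117}{506}$ ($G = \frac{4 - 5}{-46} + \frac{68}{-11} = \left(-1\right) \left(- \frac{1}{46}\right) + 68 \left(- \frac{1}{11}\right) = \frac{1}{46} - \frac{68}{11} = - \frac{3117}{506} \approx -6.1601$)
$b{\left(l \right)} = \frac{3}{l}$ ($b{\left(l \right)} = \frac{9}{\frac{6 l}{3} + \frac{l}{1}} = \frac{9}{6 l \frac{1}{3} + l 1} = \frac{9}{2 l + l} = \frac{9}{3 l} = 9 \frac{1}{3 l} = \frac{3}{l}$)
$G + b{\left(-7 \right)} 124 = - \frac{3117}{506} + \frac{3}{-7} \cdot 124 = - \frac{3117}{506} + 3 \left(- \frac{1}{7}\right) 124 = - \frac{3117}{506} - \frac{372}{7} = - \frac{210051}{3542}$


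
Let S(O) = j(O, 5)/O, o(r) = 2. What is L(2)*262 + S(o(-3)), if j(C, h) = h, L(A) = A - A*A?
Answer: -1043/2 ≈ -521.50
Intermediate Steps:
L(A) = A - A²
S(O) = 5/O
L(2)*262 + S(o(-3)) = (2*(1 - 1*2))*262 + 5/2 = (2*(1 - 2))*262 + 5*(½) = (2*(-1))*262 + 5/2 = -2*262 + 5/2 = -524 + 5/2 = -1043/2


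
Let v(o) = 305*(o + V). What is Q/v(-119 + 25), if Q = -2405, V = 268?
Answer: -481/10614 ≈ -0.045318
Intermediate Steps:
v(o) = 81740 + 305*o (v(o) = 305*(o + 268) = 305*(268 + o) = 81740 + 305*o)
Q/v(-119 + 25) = -2405/(81740 + 305*(-119 + 25)) = -2405/(81740 + 305*(-94)) = -2405/(81740 - 28670) = -2405/53070 = -2405*1/53070 = -481/10614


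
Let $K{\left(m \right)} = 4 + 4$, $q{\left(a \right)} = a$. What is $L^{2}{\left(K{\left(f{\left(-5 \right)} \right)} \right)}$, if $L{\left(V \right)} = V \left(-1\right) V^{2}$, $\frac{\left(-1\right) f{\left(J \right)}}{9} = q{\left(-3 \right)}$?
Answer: $262144$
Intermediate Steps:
$f{\left(J \right)} = 27$ ($f{\left(J \right)} = \left(-9\right) \left(-3\right) = 27$)
$K{\left(m \right)} = 8$
$L{\left(V \right)} = - V^{3}$ ($L{\left(V \right)} = - V V^{2} = - V^{3}$)
$L^{2}{\left(K{\left(f{\left(-5 \right)} \right)} \right)} = \left(- 8^{3}\right)^{2} = \left(\left(-1\right) 512\right)^{2} = \left(-512\right)^{2} = 262144$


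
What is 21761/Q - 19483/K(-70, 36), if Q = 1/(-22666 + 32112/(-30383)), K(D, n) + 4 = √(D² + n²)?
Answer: -23154378716178539/46941735 - 19483*√1549/3090 ≈ -4.9326e+8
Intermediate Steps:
K(D, n) = -4 + √(D² + n²)
Q = -30383/688693190 (Q = 1/(-22666 + 32112*(-1/30383)) = 1/(-22666 - 32112/30383) = 1/(-688693190/30383) = -30383/688693190 ≈ -4.4117e-5)
21761/Q - 19483/K(-70, 36) = 21761/(-30383/688693190) - 19483/(-4 + √((-70)² + 36²)) = 21761*(-688693190/30383) - 19483/(-4 + √(4900 + 1296)) = -14986652507590/30383 - 19483/(-4 + √6196) = -14986652507590/30383 - 19483/(-4 + 2*√1549)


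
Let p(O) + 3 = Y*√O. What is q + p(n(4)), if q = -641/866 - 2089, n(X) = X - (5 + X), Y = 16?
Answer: -1812313/866 + 16*I*√5 ≈ -2092.7 + 35.777*I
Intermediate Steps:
n(X) = -5 (n(X) = X + (-5 - X) = -5)
q = -1809715/866 (q = -641*1/866 - 2089 = -641/866 - 2089 = -1809715/866 ≈ -2089.7)
p(O) = -3 + 16*√O
q + p(n(4)) = -1809715/866 + (-3 + 16*√(-5)) = -1809715/866 + (-3 + 16*(I*√5)) = -1809715/866 + (-3 + 16*I*√5) = -1812313/866 + 16*I*√5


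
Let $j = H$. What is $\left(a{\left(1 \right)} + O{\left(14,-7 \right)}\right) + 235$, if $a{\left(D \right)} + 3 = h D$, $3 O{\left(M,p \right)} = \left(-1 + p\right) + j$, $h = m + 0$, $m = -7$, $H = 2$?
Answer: $223$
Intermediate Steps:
$j = 2$
$h = -7$ ($h = -7 + 0 = -7$)
$O{\left(M,p \right)} = \frac{1}{3} + \frac{p}{3}$ ($O{\left(M,p \right)} = \frac{\left(-1 + p\right) + 2}{3} = \frac{1 + p}{3} = \frac{1}{3} + \frac{p}{3}$)
$a{\left(D \right)} = -3 - 7 D$
$\left(a{\left(1 \right)} + O{\left(14,-7 \right)}\right) + 235 = \left(\left(-3 - 7\right) + \left(\frac{1}{3} + \frac{1}{3} \left(-7\right)\right)\right) + 235 = \left(\left(-3 - 7\right) + \left(\frac{1}{3} - \frac{7}{3}\right)\right) + 235 = \left(-10 - 2\right) + 235 = -12 + 235 = 223$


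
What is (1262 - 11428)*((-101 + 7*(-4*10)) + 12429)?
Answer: -122479968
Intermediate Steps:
(1262 - 11428)*((-101 + 7*(-4*10)) + 12429) = -10166*((-101 + 7*(-40)) + 12429) = -10166*((-101 - 280) + 12429) = -10166*(-381 + 12429) = -10166*12048 = -122479968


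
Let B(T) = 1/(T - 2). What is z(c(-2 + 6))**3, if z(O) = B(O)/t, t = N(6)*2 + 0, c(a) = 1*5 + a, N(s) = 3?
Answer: 1/74088 ≈ 1.3497e-5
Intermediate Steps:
c(a) = 5 + a
B(T) = 1/(-2 + T)
t = 6 (t = 3*2 + 0 = 6 + 0 = 6)
z(O) = 1/(6*(-2 + O)) (z(O) = 1/((-2 + O)*6) = (1/6)/(-2 + O) = 1/(6*(-2 + O)))
z(c(-2 + 6))**3 = (1/(6*(-2 + (5 + (-2 + 6)))))**3 = (1/(6*(-2 + (5 + 4))))**3 = (1/(6*(-2 + 9)))**3 = ((1/6)/7)**3 = ((1/6)*(1/7))**3 = (1/42)**3 = 1/74088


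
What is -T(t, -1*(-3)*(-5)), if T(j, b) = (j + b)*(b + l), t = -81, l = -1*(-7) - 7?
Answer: -1440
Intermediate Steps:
l = 0 (l = 7 - 7 = 0)
T(j, b) = b*(b + j) (T(j, b) = (j + b)*(b + 0) = (b + j)*b = b*(b + j))
-T(t, -1*(-3)*(-5)) = --1*(-3)*(-5)*(-1*(-3)*(-5) - 81) = -3*(-5)*(3*(-5) - 81) = -(-15)*(-15 - 81) = -(-15)*(-96) = -1*1440 = -1440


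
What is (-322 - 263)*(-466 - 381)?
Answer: 495495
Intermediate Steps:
(-322 - 263)*(-466 - 381) = -585*(-847) = 495495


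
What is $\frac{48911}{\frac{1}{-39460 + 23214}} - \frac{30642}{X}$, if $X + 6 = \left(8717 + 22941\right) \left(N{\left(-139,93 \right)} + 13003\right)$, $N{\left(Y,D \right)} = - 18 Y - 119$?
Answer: $- \frac{193522824024312367}{243544991} \approx -7.9461 \cdot 10^{8}$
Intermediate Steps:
$N{\left(Y,D \right)} = -119 - 18 Y$
$X = 487089982$ ($X = -6 + \left(8717 + 22941\right) \left(\left(-119 - -2502\right) + 13003\right) = -6 + 31658 \left(\left(-119 + 2502\right) + 13003\right) = -6 + 31658 \left(2383 + 13003\right) = -6 + 31658 \cdot 15386 = -6 + 487089988 = 487089982$)
$\frac{48911}{\frac{1}{-39460 + 23214}} - \frac{30642}{X} = \frac{48911}{\frac{1}{-39460 + 23214}} - \frac{30642}{487089982} = \frac{48911}{\frac{1}{-16246}} - \frac{15321}{243544991} = \frac{48911}{- \frac{1}{16246}} - \frac{15321}{243544991} = 48911 \left(-16246\right) - \frac{15321}{243544991} = -794608106 - \frac{15321}{243544991} = - \frac{193522824024312367}{243544991}$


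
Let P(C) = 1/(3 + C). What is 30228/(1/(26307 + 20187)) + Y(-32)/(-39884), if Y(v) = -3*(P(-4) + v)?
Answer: 56053796486589/39884 ≈ 1.4054e+9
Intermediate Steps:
Y(v) = 3 - 3*v (Y(v) = -3*(1/(3 - 4) + v) = -3*(1/(-1) + v) = -3*(-1 + v) = 3 - 3*v)
30228/(1/(26307 + 20187)) + Y(-32)/(-39884) = 30228/(1/(26307 + 20187)) + (3 - 3*(-32))/(-39884) = 30228/(1/46494) + (3 + 96)*(-1/39884) = 30228/(1/46494) + 99*(-1/39884) = 30228*46494 - 99/39884 = 1405420632 - 99/39884 = 56053796486589/39884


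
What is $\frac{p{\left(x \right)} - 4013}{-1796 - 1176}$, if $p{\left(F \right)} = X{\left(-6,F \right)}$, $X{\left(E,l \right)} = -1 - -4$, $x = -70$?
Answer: $\frac{2005}{1486} \approx 1.3493$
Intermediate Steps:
$X{\left(E,l \right)} = 3$ ($X{\left(E,l \right)} = -1 + 4 = 3$)
$p{\left(F \right)} = 3$
$\frac{p{\left(x \right)} - 4013}{-1796 - 1176} = \frac{3 - 4013}{-1796 - 1176} = - \frac{4010}{-2972} = \left(-4010\right) \left(- \frac{1}{2972}\right) = \frac{2005}{1486}$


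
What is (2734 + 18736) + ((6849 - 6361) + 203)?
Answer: 22161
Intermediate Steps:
(2734 + 18736) + ((6849 - 6361) + 203) = 21470 + (488 + 203) = 21470 + 691 = 22161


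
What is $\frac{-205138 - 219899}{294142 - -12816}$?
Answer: $- \frac{425037}{306958} \approx -1.3847$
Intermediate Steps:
$\frac{-205138 - 219899}{294142 - -12816} = - \frac{425037}{294142 + 12816} = - \frac{425037}{306958}$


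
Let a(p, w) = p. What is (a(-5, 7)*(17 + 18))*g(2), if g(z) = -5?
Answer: 875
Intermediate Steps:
(a(-5, 7)*(17 + 18))*g(2) = -5*(17 + 18)*(-5) = -5*35*(-5) = -175*(-5) = 875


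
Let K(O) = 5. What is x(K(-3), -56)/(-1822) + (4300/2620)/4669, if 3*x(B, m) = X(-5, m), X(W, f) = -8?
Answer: 3034151/1671609387 ≈ 0.0018151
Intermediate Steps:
x(B, m) = -8/3 (x(B, m) = (⅓)*(-8) = -8/3)
x(K(-3), -56)/(-1822) + (4300/2620)/4669 = -8/3/(-1822) + (4300/2620)/4669 = -8/3*(-1/1822) + (4300*(1/2620))*(1/4669) = 4/2733 + (215/131)*(1/4669) = 4/2733 + 215/611639 = 3034151/1671609387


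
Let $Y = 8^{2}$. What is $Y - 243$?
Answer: $-179$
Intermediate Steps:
$Y = 64$
$Y - 243 = 64 - 243 = -179$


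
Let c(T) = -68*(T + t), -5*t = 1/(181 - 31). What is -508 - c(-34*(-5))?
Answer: 4144466/375 ≈ 11052.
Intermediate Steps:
t = -1/750 (t = -1/(5*(181 - 31)) = -⅕/150 = -⅕*1/150 = -1/750 ≈ -0.0013333)
c(T) = 34/375 - 68*T (c(T) = -68*(T - 1/750) = -68*(-1/750 + T) = 34/375 - 68*T)
-508 - c(-34*(-5)) = -508 - (34/375 - (-2312)*(-5)) = -508 - (34/375 - 68*170) = -508 - (34/375 - 11560) = -508 - 1*(-4334966/375) = -508 + 4334966/375 = 4144466/375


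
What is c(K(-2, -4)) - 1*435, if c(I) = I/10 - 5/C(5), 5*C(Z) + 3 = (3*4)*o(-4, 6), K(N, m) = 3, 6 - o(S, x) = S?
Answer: -508849/1170 ≈ -434.91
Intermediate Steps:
o(S, x) = 6 - S
C(Z) = 117/5 (C(Z) = -⅗ + ((3*4)*(6 - 1*(-4)))/5 = -⅗ + (12*(6 + 4))/5 = -⅗ + (12*10)/5 = -⅗ + (⅕)*120 = -⅗ + 24 = 117/5)
c(I) = -25/117 + I/10 (c(I) = I/10 - 5/117/5 = I*(⅒) - 5*5/117 = I/10 - 25/117 = -25/117 + I/10)
c(K(-2, -4)) - 1*435 = (-25/117 + (⅒)*3) - 1*435 = (-25/117 + 3/10) - 435 = 101/1170 - 435 = -508849/1170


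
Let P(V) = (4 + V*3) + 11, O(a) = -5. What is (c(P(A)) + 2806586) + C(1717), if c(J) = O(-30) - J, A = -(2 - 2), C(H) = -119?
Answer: 2806447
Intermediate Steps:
A = 0 (A = -1*0 = 0)
P(V) = 15 + 3*V (P(V) = (4 + 3*V) + 11 = 15 + 3*V)
c(J) = -5 - J
(c(P(A)) + 2806586) + C(1717) = ((-5 - (15 + 3*0)) + 2806586) - 119 = ((-5 - (15 + 0)) + 2806586) - 119 = ((-5 - 1*15) + 2806586) - 119 = ((-5 - 15) + 2806586) - 119 = (-20 + 2806586) - 119 = 2806566 - 119 = 2806447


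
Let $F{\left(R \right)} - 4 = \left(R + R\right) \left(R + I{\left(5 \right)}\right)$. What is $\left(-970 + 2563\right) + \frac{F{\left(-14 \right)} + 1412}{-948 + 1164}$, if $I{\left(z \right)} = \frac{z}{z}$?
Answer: $\frac{86467}{54} \approx 1601.2$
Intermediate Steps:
$I{\left(z \right)} = 1$
$F{\left(R \right)} = 4 + 2 R \left(1 + R\right)$ ($F{\left(R \right)} = 4 + \left(R + R\right) \left(R + 1\right) = 4 + 2 R \left(1 + R\right)$)
$\left(-970 + 2563\right) + \frac{F{\left(-14 \right)} + 1412}{-948 + 1164} = \left(-970 + 2563\right) + \frac{\left(4 + 2 \left(-14\right) + 2 \left(-14\right)^{2}\right) + 1412}{-948 + 1164} = 1593 + \frac{\left(4 - 28 + 2 \cdot 196\right) + 1412}{216} = 1593 + \left(\left(4 - 28 + 392\right) + 1412\right) \frac{1}{216} = 1593 + \left(368 + 1412\right) \frac{1}{216} = 1593 + 1780 \cdot \frac{1}{216} = 1593 + \frac{445}{54} = \frac{86467}{54}$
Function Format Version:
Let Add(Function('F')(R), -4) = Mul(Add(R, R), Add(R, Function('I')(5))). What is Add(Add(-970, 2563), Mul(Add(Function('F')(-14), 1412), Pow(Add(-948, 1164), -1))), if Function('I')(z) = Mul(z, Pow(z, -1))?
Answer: Rational(86467, 54) ≈ 1601.2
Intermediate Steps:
Function('I')(z) = 1
Function('F')(R) = Add(4, Mul(2, R, Add(1, R))) (Function('F')(R) = Add(4, Mul(Add(R, R), Add(R, 1))) = Add(4, Mul(Mul(2, R), Add(1, R))) = Add(4, Mul(2, R, Add(1, R))))
Add(Add(-970, 2563), Mul(Add(Function('F')(-14), 1412), Pow(Add(-948, 1164), -1))) = Add(Add(-970, 2563), Mul(Add(Add(4, Mul(2, -14), Mul(2, Pow(-14, 2))), 1412), Pow(Add(-948, 1164), -1))) = Add(1593, Mul(Add(Add(4, -28, Mul(2, 196)), 1412), Pow(216, -1))) = Add(1593, Mul(Add(Add(4, -28, 392), 1412), Rational(1, 216))) = Add(1593, Mul(Add(368, 1412), Rational(1, 216))) = Add(1593, Mul(1780, Rational(1, 216))) = Add(1593, Rational(445, 54)) = Rational(86467, 54)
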